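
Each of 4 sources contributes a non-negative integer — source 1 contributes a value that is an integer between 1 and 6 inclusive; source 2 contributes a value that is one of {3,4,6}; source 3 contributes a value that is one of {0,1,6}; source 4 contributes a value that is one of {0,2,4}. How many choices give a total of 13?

15

The generating function for the choices is (y + y² + y³ + y⁴ + y⁵ + y⁶)·(y³ + y⁴ + y⁶)·(1 + y + y⁶)·(1 + y² + y⁴); the count is [y¹³].
(y + y² + y³ + y⁴ + y⁵ + y⁶) has coefficients 0,1,1,1,1,1,1 for degrees 0…6.
(y³ + y⁴ + y⁶) has coefficients 0,0,0,1,1,0,1,0,0,0,0,0,0,0 for degrees 0…13.
Multiplying by (1 + y + y⁶) gives running coefficients 0,0,0,1,2,1,1,1,0,1,1,0,1,0 for degrees 0…13.
Finally multiplying by (1 + y² + y⁴), the product of all factors after the first has coefficients 0,0,0,1,2,2,3,3,3,3,2,2,2,1 for degrees 0…13.
[y¹³] = 1·2 + 1·2 + 1·2 + 1·3 + 1·3 + 1·3 = 15.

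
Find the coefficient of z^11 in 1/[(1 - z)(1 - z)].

The denominator gives the recurrence a_n = 2a_(n−1) − a_(n−2) for n ≥ 2; the numerator fixes a_0 = 1, a_1 = 2.
Iterating: 1, 2, 3, 4, 5, 6, 7, 8, 9, 10, 11, 12, so a_11 = 12.

12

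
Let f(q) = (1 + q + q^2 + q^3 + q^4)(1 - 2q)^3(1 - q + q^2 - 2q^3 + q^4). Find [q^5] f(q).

(1 + q + q^2 + q^3 + q^4) has coefficients 1,1,1,1,1 for degrees 0…4.
(1 - 2q)^3 has coefficients 1,-6,12,-8,0,0 for degrees 0…5.
Finally multiplying by (1 - q + q^2 - 2q^3 + q^4), the product of all factors after the first has coefficients 1,-7,19,-28,33,-38 for degrees 0…5.
[q^5] = 1·(-38) + 1·33 + 1·(-28) + 1·19 + 1·(-7) = -21.

-21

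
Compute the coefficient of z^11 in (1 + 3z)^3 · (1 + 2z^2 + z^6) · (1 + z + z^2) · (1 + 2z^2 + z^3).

(1 + 3z)^3 has coefficients 1,9,27,27 for degrees 0…3.
(1 + 2z^2 + z^6) has coefficients 1,0,2,0,0,0,1,0,0,0,0,0 for degrees 0…11.
Multiplying by (1 + z + z^2) gives running coefficients 1,1,3,2,2,0,1,1,1,0,0,0 for degrees 0…11.
Finally multiplying by (1 + 2z^2 + z^3), the product of all factors after the first has coefficients 1,1,5,5,9,7,7,3,3,3,3,1 for degrees 0…11.
[z^11] = 1·1 + 9·3 + 27·3 + 27·3 = 190.

190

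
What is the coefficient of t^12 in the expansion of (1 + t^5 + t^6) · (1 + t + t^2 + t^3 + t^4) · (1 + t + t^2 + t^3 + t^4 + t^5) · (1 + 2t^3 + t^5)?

(1 + t^5 + t^6) has coefficients 1,0,0,0,0,1,1 for degrees 0…6.
(1 + t + t^2 + t^3 + t^4) has coefficients 1,1,1,1,1,0,0,0,0,0,0,0,0 for degrees 0…12.
Multiplying by (1 + t + t^2 + t^3 + t^4 + t^5) gives running coefficients 1,2,3,4,5,5,4,3,2,1,0,0,0 for degrees 0…12.
Finally multiplying by (1 + 2t^3 + t^5), the product of all factors after the first has coefficients 1,2,3,6,9,12,14,16,16,14,11,8,5 for degrees 0…12.
[t^12] = 1·5 + 1·16 + 1·14 = 35.

35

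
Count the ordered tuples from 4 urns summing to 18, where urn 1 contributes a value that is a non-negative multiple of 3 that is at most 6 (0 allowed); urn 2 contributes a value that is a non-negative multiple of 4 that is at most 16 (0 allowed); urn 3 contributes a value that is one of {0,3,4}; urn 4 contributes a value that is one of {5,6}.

3

The generating function for the choices is (1 + t^3 + t^6)·(1 + t^4 + t^8 + t^12 + t^16)·(1 + t^3 + t^4)·(t^5 + t^6); the count is [t^18].
(1 + t^3 + t^6) has coefficients 1,0,0,1,0,0,1 for degrees 0…6.
(1 + t^4 + t^8 + t^12 + t^16) has coefficients 1,0,0,0,1,0,0,0,1,0,0,0,1,0,0,0,1,0,0 for degrees 0…18.
Multiplying by (1 + t^3 + t^4) gives running coefficients 1,0,0,1,2,0,0,1,2,0,0,1,2,0,0,1,2,0,0 for degrees 0…18.
Finally multiplying by (t^5 + t^6), the product of all factors after the first has coefficients 0,0,0,0,0,1,1,0,1,3,2,0,1,3,2,0,1,3,2 for degrees 0…18.
[t^18] = 1·2 + 1·0 + 1·1 = 3.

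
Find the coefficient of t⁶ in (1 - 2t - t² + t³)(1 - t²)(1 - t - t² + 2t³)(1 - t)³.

12

(1 - 2t - t² + t³) has coefficients 1,-2,-1,1 for degrees 0…3.
(1 - t²) has coefficients 1,0,-1,0,0,0,0 for degrees 0…6.
Multiplying by (1 - t - t² + 2t³) gives running coefficients 1,-1,-2,3,1,-2,0 for degrees 0…6.
Finally multiplying by (1 - t)³, the product of all factors after the first has coefficients 1,-4,4,5,-13,6,6 for degrees 0…6.
[t⁶] = 1·6 − 2·6 − 1·(-13) + 1·5 = 12.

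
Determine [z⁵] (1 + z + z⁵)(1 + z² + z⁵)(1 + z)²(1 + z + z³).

(1 + z + z⁵) has coefficients 1,1,0,0,0,1 for degrees 0…5.
(1 + z² + z⁵) has coefficients 1,0,1,0,0,1 for degrees 0…5.
Multiplying by (1 + z)² gives running coefficients 1,2,2,2,1,1 for degrees 0…5.
Finally multiplying by (1 + z + z³), the product of all factors after the first has coefficients 1,3,4,5,5,4 for degrees 0…5.
[z⁵] = 1·4 + 1·5 + 1·1 = 10.

10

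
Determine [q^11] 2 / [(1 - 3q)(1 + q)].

The denominator gives the recurrence a_n = 2a_(n−1) + 3a_(n−2) for n ≥ 2; the numerator fixes a_0 = 2, a_1 = 4.
Iterating: 2, 4, 14, 40, 122, 364, 1094, 3280, 9842, 29524, 88574, 265720, so a_11 = 265720.

265720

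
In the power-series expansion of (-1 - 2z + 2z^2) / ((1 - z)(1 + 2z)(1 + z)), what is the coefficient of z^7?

Partial fractions give a closed form: a_n = (-1/6)·1^n + (2/3)·(-2)^n + (-3/2)·(-1)^n.
At n = 7: a_7 = -84.

-84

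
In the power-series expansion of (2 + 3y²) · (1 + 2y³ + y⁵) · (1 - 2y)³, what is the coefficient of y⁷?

99

(2 + 3y²) has coefficients 2,0,3 for degrees 0…2.
(1 + 2y³ + y⁵) has coefficients 1,0,0,2,0,1,0,0 for degrees 0…7.
Finally multiplying by (1 - 2y)³, the product of all factors after the first has coefficients 1,-6,12,-6,-12,25,-22,12 for degrees 0…7.
[y⁷] = 2·12 + 3·25 = 99.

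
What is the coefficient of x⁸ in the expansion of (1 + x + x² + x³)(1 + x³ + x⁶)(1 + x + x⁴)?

(1 + x + x² + x³) has coefficients 1,1,1,1 for degrees 0…3.
(1 + x³ + x⁶) has coefficients 1,0,0,1,0,0,1,0,0 for degrees 0…8.
Finally multiplying by (1 + x + x⁴), the product of all factors after the first has coefficients 1,1,0,1,2,0,1,2,0 for degrees 0…8.
[x⁸] = 1·0 + 1·2 + 1·1 + 1·0 = 3.

3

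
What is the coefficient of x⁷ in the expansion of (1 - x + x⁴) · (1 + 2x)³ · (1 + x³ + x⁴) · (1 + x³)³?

(1 - x + x⁴) has coefficients 1,-1,0,0,1 for degrees 0…4.
(1 + 2x)³ has coefficients 1,6,12,8,0,0,0,0 for degrees 0…7.
Multiplying by (1 + x³ + x⁴) gives running coefficients 1,6,12,9,7,18,20,8 for degrees 0…7.
Finally multiplying by (1 + x³)³, the product of all factors after the first has coefficients 1,6,12,12,25,54,50,47 for degrees 0…7.
[x⁷] = 1·47 − 1·50 + 1·12 = 9.

9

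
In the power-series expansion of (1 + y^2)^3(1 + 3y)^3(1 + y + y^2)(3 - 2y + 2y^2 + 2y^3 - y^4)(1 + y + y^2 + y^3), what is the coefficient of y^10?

3390

(1 + y^2)^3 has coefficients 1,0,3,0,3,0,1 for degrees 0…6.
(1 + 3y)^3 has coefficients 1,9,27,27,0,0,0,0,0,0,0 for degrees 0…10.
Multiplying by (1 + y + y^2) gives running coefficients 1,10,37,63,54,27,0,0,0,0,0 for degrees 0…10.
Multiplying by (3 - 2y + 2y^2 + 2y^3 - y^4) gives running coefficients 3,28,93,137,129,163,143,99,0,-27,0 for degrees 0…10.
Finally multiplying by (1 + y + y^2 + y^3), the product of all factors after the first has coefficients 3,31,124,261,387,522,572,534,405,215,72 for degrees 0…10.
[y^10] = 1·72 + 3·405 + 3·572 + 1·387 = 3390.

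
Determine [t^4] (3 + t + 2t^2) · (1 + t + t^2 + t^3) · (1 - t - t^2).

-9

(3 + t + 2t^2) has coefficients 3,1,2 for degrees 0…2.
(1 + t + t^2 + t^3) has coefficients 1,1,1,1,0 for degrees 0…4.
Finally multiplying by (1 - t - t^2), the product of all factors after the first has coefficients 1,0,-1,-1,-2 for degrees 0…4.
[t^4] = 3·(-2) + 1·(-1) + 2·(-1) = -9.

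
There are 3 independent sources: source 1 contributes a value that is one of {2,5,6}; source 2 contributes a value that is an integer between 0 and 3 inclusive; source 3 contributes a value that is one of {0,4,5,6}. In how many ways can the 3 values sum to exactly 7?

4

The generating function for the choices is (y^2 + y^5 + y^6)·(1 + y + y^2 + y^3)·(1 + y^4 + y^5 + y^6); the count is [y^7].
(y^2 + y^5 + y^6) has coefficients 0,0,1,0,0,1,1 for degrees 0…6.
(1 + y + y^2 + y^3) has coefficients 1,1,1,1,0,0,0,0 for degrees 0…7.
Finally multiplying by (1 + y^4 + y^5 + y^6), the product of all factors after the first has coefficients 1,1,1,1,1,2,3,3 for degrees 0…7.
[y^7] = 1·2 + 1·1 + 1·1 = 4.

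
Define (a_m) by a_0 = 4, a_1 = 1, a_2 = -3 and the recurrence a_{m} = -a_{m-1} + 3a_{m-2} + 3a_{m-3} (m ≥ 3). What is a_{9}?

681

The ordinary generating function has denominator 1 + y - 3y^2 - 3y^3.
Iterating the recurrence: a_0,…,a_{9} = 4, 1, -3, 18, -24, 69, -87, 222, -276, 681.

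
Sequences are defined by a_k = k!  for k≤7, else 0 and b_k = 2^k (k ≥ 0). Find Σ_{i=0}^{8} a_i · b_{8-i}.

Write out a_i and b_{8-i} for i = 0,…,8 and sum the products.
Σ = 1·256 + 1·128 + 2·64 + 6·32 + 24·16 + 120·8 + 720·4 + 5040·2 + 0·1 = 15008.

15008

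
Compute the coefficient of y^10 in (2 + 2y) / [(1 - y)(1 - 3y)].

Partial fractions give a closed form: a_n = (-2)·1^n + (4)·3^n.
At n = 10: a_10 = 236194.

236194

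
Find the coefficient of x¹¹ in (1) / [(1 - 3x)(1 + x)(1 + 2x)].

78078

Partial fractions give a closed form: a_n = (9/20)·3^n + (-1/4)·(-1)^n + (4/5)·(-2)^n.
At n = 11: a_11 = 78078.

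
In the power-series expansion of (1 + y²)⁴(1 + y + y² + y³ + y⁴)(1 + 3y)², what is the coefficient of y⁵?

121

(1 + y²)⁴ has coefficients 1,0,4,0,6,0 for degrees 0…5.
(1 + y + y² + y³ + y⁴) has coefficients 1,1,1,1,1,0 for degrees 0…5.
Finally multiplying by (1 + 3y)², the product of all factors after the first has coefficients 1,7,16,16,16,15 for degrees 0…5.
[y⁵] = 1·15 + 4·16 + 6·7 = 121.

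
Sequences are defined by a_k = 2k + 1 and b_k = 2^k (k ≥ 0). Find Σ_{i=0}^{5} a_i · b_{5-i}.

Write out a_i and b_{5-i} for i = 0,…,5 and sum the products.
Σ = 1·32 + 3·16 + 5·8 + 7·4 + 9·2 + 11·1 = 177.

177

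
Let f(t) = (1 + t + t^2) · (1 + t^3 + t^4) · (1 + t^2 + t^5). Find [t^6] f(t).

4

(1 + t + t^2) has coefficients 1,1,1 for degrees 0…2.
(1 + t^3 + t^4) has coefficients 1,0,0,1,1,0,0 for degrees 0…6.
Finally multiplying by (1 + t^2 + t^5), the product of all factors after the first has coefficients 1,0,1,1,1,2,1 for degrees 0…6.
[t^6] = 1·1 + 1·2 + 1·1 = 4.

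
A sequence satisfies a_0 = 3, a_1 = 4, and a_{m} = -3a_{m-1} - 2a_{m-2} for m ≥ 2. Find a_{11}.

The ordinary generating function has denominator 1 + 3y + 2y^2.
Iterating the recurrence: a_0,…,a_{11} = 3, 4, -18, 46, -102, 214, -438, 886, -1782, 3574, -7158, 14326.

14326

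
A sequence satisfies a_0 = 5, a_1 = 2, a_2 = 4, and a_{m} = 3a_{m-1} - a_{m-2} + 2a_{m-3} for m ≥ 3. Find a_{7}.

1404

The ordinary generating function has denominator 1 - 3q + q^2 - 2q^3.
Iterating the recurrence: a_0,…,a_{7} = 5, 2, 4, 20, 60, 168, 484, 1404.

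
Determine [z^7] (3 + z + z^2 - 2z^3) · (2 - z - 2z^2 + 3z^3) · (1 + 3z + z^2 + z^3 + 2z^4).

(3 + z + z^2 - 2z^3) has coefficients 3,1,1,-2 for degrees 0…3.
(2 - z - 2z^2 + 3z^3) has coefficients 2,-1,-2,3,0,0,0,0 for degrees 0…7.
Finally multiplying by (1 + 3z + z^2 + z^3 + 2z^4), the product of all factors after the first has coefficients 2,5,-3,-2,10,-1,-1,6 for degrees 0…7.
[z^7] = 3·6 + 1·(-1) + 1·(-1) − 2·10 = -4.

-4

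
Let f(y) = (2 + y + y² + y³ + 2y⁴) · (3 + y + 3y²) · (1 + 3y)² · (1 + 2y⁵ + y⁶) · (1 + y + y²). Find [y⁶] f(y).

(2 + y + y² + y³ + 2y⁴) has coefficients 2,1,1,1,2 for degrees 0…4.
(3 + y + 3y²) has coefficients 3,1,3,0,0,0,0 for degrees 0…6.
Multiplying by (1 + 3y)² gives running coefficients 3,19,36,27,27,0,0 for degrees 0…6.
Multiplying by (1 + 2y⁵ + y⁶) gives running coefficients 3,19,36,27,27,6,41 for degrees 0…6.
Finally multiplying by (1 + y + y²), the product of all factors after the first has coefficients 3,22,58,82,90,60,74 for degrees 0…6.
[y⁶] = 2·74 + 1·60 + 1·90 + 1·82 + 2·58 = 496.

496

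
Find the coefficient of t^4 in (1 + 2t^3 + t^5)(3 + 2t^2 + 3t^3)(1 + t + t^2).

(1 + 2t^3 + t^5) has coefficients 1,0,0,2,0 for degrees 0…4.
(3 + 2t^2 + 3t^3) has coefficients 3,0,2,3,0 for degrees 0…4.
Finally multiplying by (1 + t + t^2), the product of all factors after the first has coefficients 3,3,5,5,5 for degrees 0…4.
[t^4] = 1·5 + 2·3 = 11.

11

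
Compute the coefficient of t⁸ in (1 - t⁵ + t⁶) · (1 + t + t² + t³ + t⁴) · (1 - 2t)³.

8

(1 - t⁵ + t⁶) has coefficients 1,0,0,0,0,-1,1 for degrees 0…6.
(1 + t + t² + t³ + t⁴) has coefficients 1,1,1,1,1,0,0,0,0 for degrees 0…8.
Finally multiplying by (1 - 2t)³, the product of all factors after the first has coefficients 1,-5,7,-1,-1,-2,4,-8,0 for degrees 0…8.
[t⁸] = 1·0 − 1·(-1) + 1·7 = 8.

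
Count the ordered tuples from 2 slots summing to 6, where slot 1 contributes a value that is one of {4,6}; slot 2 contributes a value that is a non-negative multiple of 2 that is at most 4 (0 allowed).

2

The generating function for the choices is (x^4 + x^6)·(1 + x^2 + x^4); the count is [x^6].
(x^4 + x^6) has coefficients 0,0,0,0,1,0,1 for degrees 0…6.
(1 + x^2 + x^4) has coefficients 1,0,1,0,1,0,0 for degrees 0…6.
[x^6] = 1·1 + 1·1 = 2.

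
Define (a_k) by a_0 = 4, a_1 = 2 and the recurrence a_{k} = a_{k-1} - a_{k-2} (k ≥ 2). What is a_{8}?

The ordinary generating function has denominator 1 - x + x^2.
Iterating the recurrence: a_0,…,a_{8} = 4, 2, -2, -4, -2, 2, 4, 2, -2.

-2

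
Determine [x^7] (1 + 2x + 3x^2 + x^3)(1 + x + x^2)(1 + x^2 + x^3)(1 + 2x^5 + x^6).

22

(1 + 2x + 3x^2 + x^3) has coefficients 1,2,3,1 for degrees 0…3.
(1 + x + x^2) has coefficients 1,1,1,0,0,0,0,0 for degrees 0…7.
Multiplying by (1 + x^2 + x^3) gives running coefficients 1,1,2,2,2,1,0,0 for degrees 0…7.
Finally multiplying by (1 + 2x^5 + x^6), the product of all factors after the first has coefficients 1,1,2,2,2,3,3,5 for degrees 0…7.
[x^7] = 1·5 + 2·3 + 3·3 + 1·2 = 22.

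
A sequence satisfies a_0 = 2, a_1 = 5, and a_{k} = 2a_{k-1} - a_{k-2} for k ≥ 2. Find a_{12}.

38

The ordinary generating function has denominator 1 - 2q + q^2.
Iterating the recurrence: a_0,…,a_{12} = 2, 5, 8, 11, 14, 17, 20, 23, 26, 29, 32, 35, 38.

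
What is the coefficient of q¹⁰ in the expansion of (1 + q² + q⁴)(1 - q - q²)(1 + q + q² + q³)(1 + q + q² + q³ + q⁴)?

-8

(1 + q² + q⁴) has coefficients 1,0,1,0,1 for degrees 0…4.
(1 - q - q²) has coefficients 1,-1,-1,0,0,0,0,0,0,0,0 for degrees 0…10.
Multiplying by (1 + q + q² + q³) gives running coefficients 1,0,-1,-1,-2,-1,0,0,0,0,0 for degrees 0…10.
Finally multiplying by (1 + q + q² + q³ + q⁴), the product of all factors after the first has coefficients 1,1,0,-1,-3,-5,-5,-4,-3,-1,0 for degrees 0…10.
[q¹⁰] = 1·0 + 1·(-3) + 1·(-5) = -8.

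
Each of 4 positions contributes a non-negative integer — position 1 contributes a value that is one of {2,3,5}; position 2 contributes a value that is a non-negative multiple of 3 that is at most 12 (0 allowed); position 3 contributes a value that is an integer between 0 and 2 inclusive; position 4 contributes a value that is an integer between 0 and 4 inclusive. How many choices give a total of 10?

The generating function for the choices is (q^2 + q^3 + q^5)·(1 + q^3 + q^6 + q^9 + q^12)·(1 + q + q^2)·(1 + q + q^2 + q^3 + q^4); the count is [q^10].
(q^2 + q^3 + q^5) has coefficients 0,0,1,1,0,1 for degrees 0…5.
(1 + q^3 + q^6 + q^9 + q^12) has coefficients 1,0,0,1,0,0,1,0,0,1,0 for degrees 0…10.
Multiplying by (1 + q + q^2) gives running coefficients 1,1,1,1,1,1,1,1,1,1,1 for degrees 0…10.
Finally multiplying by (1 + q + q^2 + q^3 + q^4), the product of all factors after the first has coefficients 1,2,3,4,5,5,5,5,5,5,5 for degrees 0…10.
[q^10] = 1·5 + 1·5 + 1·5 = 15.

15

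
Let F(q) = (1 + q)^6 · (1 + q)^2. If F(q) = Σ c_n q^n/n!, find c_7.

The EGF product rule gives c_7 = Σ_{k_1+k_2=7} C(7; k_1,k_2) · ∏ g_i(k_i), where (1+q)^6 gives the falling factorial (6)_k; (1+q)^2 gives the falling factorial (2)_k.
g_1(k) for k = 0…7: 1, 6, 30, 120, 360, 720, 720, 0.
g_2(k) for k = 0…7: 1, 2, 2, 0, 0, 0, 0, 0.
c_7 = Σ_k C(7,k)·g_1(k)·g_2(7−k) = 21·720·2 + 7·720·2 = 30240 + 10080 = 40320.

40320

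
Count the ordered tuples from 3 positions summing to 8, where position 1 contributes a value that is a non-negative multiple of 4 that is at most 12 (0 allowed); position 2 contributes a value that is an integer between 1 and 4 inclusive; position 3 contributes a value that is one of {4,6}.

The generating function for the choices is (1 + x^4 + x^8 + x^12)·(x + x^2 + x^3 + x^4)·(x^4 + x^6); the count is [x^8].
(1 + x^4 + x^8 + x^12) has coefficients 1,0,0,0,1,0,0,0,1 for degrees 0…8.
(x + x^2 + x^3 + x^4) has coefficients 0,1,1,1,1,0,0,0,0 for degrees 0…8.
Finally multiplying by (x^4 + x^6), the product of all factors after the first has coefficients 0,0,0,0,0,1,1,2,2 for degrees 0…8.
[x^8] = 1·2 + 1·0 + 1·0 = 2.

2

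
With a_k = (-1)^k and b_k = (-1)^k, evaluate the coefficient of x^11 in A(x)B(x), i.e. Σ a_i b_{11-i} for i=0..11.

Write out a_i and b_{11-i} for i = 0,…,11 and sum the products.
Σ = 1·(-1) − 1·1 + 1·(-1) − 1·1 + 1·(-1) − 1·1 + 1·(-1) − 1·1 + 1·(-1) − 1·1 + 1·(-1) − 1·1 = -12.

-12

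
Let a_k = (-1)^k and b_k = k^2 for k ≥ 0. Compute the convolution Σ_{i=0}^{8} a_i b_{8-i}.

This is [x^8] in the product of the two ordinary generating functions.
Σ = 1·64 − 1·49 + 1·36 − 1·25 + 1·16 − 1·9 + 1·4 − 1·1 + 1·0 = 36.

36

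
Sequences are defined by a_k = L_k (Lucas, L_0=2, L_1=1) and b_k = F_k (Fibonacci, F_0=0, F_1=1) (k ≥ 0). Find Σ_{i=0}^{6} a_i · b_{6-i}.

56

This is [x^6] in the product of the two ordinary generating functions.
Σ = 2·8 + 1·5 + 3·3 + 4·2 + 7·1 + 11·1 + 18·0 = 56.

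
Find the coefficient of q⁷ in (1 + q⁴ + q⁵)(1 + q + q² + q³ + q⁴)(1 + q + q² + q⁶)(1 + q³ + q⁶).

(1 + q⁴ + q⁵) has coefficients 1,0,0,0,1,1 for degrees 0…5.
(1 + q + q² + q³ + q⁴) has coefficients 1,1,1,1,1,0,0,0 for degrees 0…7.
Multiplying by (1 + q + q² + q⁶) gives running coefficients 1,2,3,3,3,2,2,1 for degrees 0…7.
Finally multiplying by (1 + q³ + q⁶), the product of all factors after the first has coefficients 1,2,3,4,5,5,6,6 for degrees 0…7.
[q⁷] = 1·6 + 1·4 + 1·3 = 13.

13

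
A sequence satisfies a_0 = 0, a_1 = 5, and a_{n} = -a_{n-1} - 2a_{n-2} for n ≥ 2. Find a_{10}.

The ordinary generating function has denominator 1 + x + 2x^2.
Iterating the recurrence: a_0,…,a_{10} = 0, 5, -5, -5, 15, -5, -25, 35, 15, -85, 55.

55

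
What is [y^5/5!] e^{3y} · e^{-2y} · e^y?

32

The EGF product rule gives c_5 = Σ_{k_1+k_2+k_3=5} C(5; k_1,k_2,k_3) · ∏ g_i(k_i), where e^{3y} gives (3)^k; e^{-2y} gives (-2)^k; e^y gives (1)^k.
g_1(k) for k = 0…5: 1, 3, 9, 27, 81, 243.
g_2(k) for k = 0…5: 1, -2, 4, -8, 16, -32.
g_3(k) for k = 0…5: 1, 1, 1, 1, 1, 1.
First combine the last two factors: h(k) = Σ_j C(k,j)·g_2(j)·g_3(k−j) for k = 0…5: 1, -1, 1, -1, 1, -1.
c_5 = Σ_k C(5,k)·g_1(k)·h(5−k) = 1·1·(-1) + 5·3·1 + 10·9·(-1) + 10·27·1 + 5·81·(-1) + 1·243·1 = −1 + 15 − 90 + 270 − 405 + 243 = 32.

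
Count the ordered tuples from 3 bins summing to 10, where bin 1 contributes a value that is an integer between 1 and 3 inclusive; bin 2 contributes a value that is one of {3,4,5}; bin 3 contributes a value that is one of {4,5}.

The generating function for the choices is (q + q^2 + q^3)·(q^3 + q^4 + q^5)·(q^4 + q^5); the count is [q^10].
(q + q^2 + q^3) has coefficients 0,1,1,1 for degrees 0…3.
(q^3 + q^4 + q^5) has coefficients 0,0,0,1,1,1,0,0,0,0,0 for degrees 0…10.
Finally multiplying by (q^4 + q^5), the product of all factors after the first has coefficients 0,0,0,0,0,0,0,1,2,2,1 for degrees 0…10.
[q^10] = 1·2 + 1·2 + 1·1 = 5.

5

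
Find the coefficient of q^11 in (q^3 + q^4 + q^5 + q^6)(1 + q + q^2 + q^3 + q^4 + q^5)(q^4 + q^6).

7

(q^3 + q^4 + q^5 + q^6) has coefficients 0,0,0,1,1,1,1 for degrees 0…6.
(1 + q + q^2 + q^3 + q^4 + q^5) has coefficients 1,1,1,1,1,1,0,0,0,0,0,0 for degrees 0…11.
Finally multiplying by (q^4 + q^6), the product of all factors after the first has coefficients 0,0,0,0,1,1,2,2,2,2,1,1 for degrees 0…11.
[q^11] = 1·2 + 1·2 + 1·2 + 1·1 = 7.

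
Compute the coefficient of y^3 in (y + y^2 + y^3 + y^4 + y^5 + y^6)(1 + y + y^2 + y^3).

3

(y + y^2 + y^3 + y^4 + y^5 + y^6) has coefficients 0,1,1,1 for degrees 0…3.
(1 + y + y^2 + y^3) has coefficients 1,1,1,1 for degrees 0…3.
[y^3] = 1·1 + 1·1 + 1·1 = 3.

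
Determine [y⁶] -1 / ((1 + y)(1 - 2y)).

Partial fractions give a closed form: a_n = (-1/3)·(-1)^n + (-2/3)·2^n.
At n = 6: a_6 = -43.

-43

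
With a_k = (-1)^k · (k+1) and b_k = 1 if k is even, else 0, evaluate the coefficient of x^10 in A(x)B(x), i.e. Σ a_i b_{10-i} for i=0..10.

36

The convolution is the x^10 coefficient of A(x)B(x).
Σ = 1·1 − 2·0 + 3·1 − 4·0 + 5·1 − 6·0 + 7·1 − 8·0 + 9·1 − 10·0 + 11·1 = 36.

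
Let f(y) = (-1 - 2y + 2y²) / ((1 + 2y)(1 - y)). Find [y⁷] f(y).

-43

The denominator gives the recurrence a_n = −a_(n−1) + 2a_(n−2) for n ≥ 3; the numerator fixes a_0 = -1, a_1 = -1, a_2 = 1.
Iterating: -1, -1, 1, -3, 5, -11, 21, -43, so a_7 = -43.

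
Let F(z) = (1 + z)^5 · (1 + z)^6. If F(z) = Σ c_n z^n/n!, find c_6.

332640

The EGF product rule gives c_6 = Σ_{k_1+k_2=6} C(6; k_1,k_2) · ∏ g_i(k_i), where (1+z)^5 gives the falling factorial (5)_k; (1+z)^6 gives the falling factorial (6)_k.
g_1(k) for k = 0…6: 1, 5, 20, 60, 120, 120, 0.
g_2(k) for k = 0…6: 1, 6, 30, 120, 360, 720, 720.
c_6 = Σ_k C(6,k)·g_1(k)·g_2(6−k) = 1·1·720 + 6·5·720 + 15·20·360 + 20·60·120 + 15·120·30 + 6·120·6 = 720 + 21600 + 108000 + 144000 + 54000 + 4320 = 332640.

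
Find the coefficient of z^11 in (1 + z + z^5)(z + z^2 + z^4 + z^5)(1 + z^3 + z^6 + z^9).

4

(1 + z + z^5) has coefficients 1,1,0,0,0,1 for degrees 0…5.
(z + z^2 + z^4 + z^5) has coefficients 0,1,1,0,1,1,0,0,0,0,0,0 for degrees 0…11.
Finally multiplying by (1 + z^3 + z^6 + z^9), the product of all factors after the first has coefficients 0,1,1,0,2,2,0,2,2,0,2,2 for degrees 0…11.
[z^11] = 1·2 + 1·2 + 1·0 = 4.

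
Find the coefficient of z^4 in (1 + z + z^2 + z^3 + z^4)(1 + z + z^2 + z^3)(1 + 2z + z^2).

(1 + z + z^2 + z^3 + z^4) has coefficients 1,1,1,1,1 for degrees 0…4.
(1 + z + z^2 + z^3) has coefficients 1,1,1,1,0 for degrees 0…4.
Finally multiplying by (1 + 2z + z^2), the product of all factors after the first has coefficients 1,3,4,4,3 for degrees 0…4.
[z^4] = 1·3 + 1·4 + 1·4 + 1·3 + 1·1 = 15.

15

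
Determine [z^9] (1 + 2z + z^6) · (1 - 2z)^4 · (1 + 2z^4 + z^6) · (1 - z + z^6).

(1 + 2z + z^6) has coefficients 1,2,0,0,0,0,1 for degrees 0…6.
(1 - 2z)^4 has coefficients 1,-8,24,-32,16,0,0,0,0,0 for degrees 0…9.
Multiplying by (1 + 2z^4 + z^6) gives running coefficients 1,-8,24,-32,18,-16,49,-72,56,-32 for degrees 0…9.
Finally multiplying by (1 - z + z^6), the product of all factors after the first has coefficients 1,-9,32,-56,50,-34,66,-129,152,-120 for degrees 0…9.
[z^9] = 1·(-120) + 2·152 + 1·(-56) = 128.

128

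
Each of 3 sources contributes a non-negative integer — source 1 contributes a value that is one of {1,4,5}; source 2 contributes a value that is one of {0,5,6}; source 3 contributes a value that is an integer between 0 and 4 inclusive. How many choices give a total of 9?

4

The generating function for the choices is (q + q⁴ + q⁵)·(1 + q⁵ + q⁶)·(1 + q + q² + q³ + q⁴); the count is [q⁹].
(q + q⁴ + q⁵) has coefficients 0,1,0,0,1,1 for degrees 0…5.
(1 + q⁵ + q⁶) has coefficients 1,0,0,0,0,1,1,0,0,0 for degrees 0…9.
Finally multiplying by (1 + q + q² + q³ + q⁴), the product of all factors after the first has coefficients 1,1,1,1,1,1,2,2,2,2 for degrees 0…9.
[q⁹] = 1·2 + 1·1 + 1·1 = 4.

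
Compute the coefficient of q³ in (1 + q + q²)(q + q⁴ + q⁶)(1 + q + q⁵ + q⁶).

(1 + q + q²) has coefficients 1,1,1 for degrees 0…2.
(q + q⁴ + q⁶) has coefficients 0,1,0,0 for degrees 0…3.
Finally multiplying by (1 + q + q⁵ + q⁶), the product of all factors after the first has coefficients 0,1,1,0 for degrees 0…3.
[q³] = 1·0 + 1·1 + 1·1 = 2.

2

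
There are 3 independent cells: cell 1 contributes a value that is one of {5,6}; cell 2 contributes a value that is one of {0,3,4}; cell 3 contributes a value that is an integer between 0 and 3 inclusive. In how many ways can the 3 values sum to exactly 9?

The generating function for the choices is (x^5 + x^6)·(1 + x^3 + x^4)·(1 + x + x^2 + x^3); the count is [x^9].
(x^5 + x^6) has coefficients 0,0,0,0,0,1,1 for degrees 0…6.
(1 + x^3 + x^4) has coefficients 1,0,0,1,1,0,0,0,0,0 for degrees 0…9.
Finally multiplying by (1 + x + x^2 + x^3), the product of all factors after the first has coefficients 1,1,1,2,2,2,2,1,0,0 for degrees 0…9.
[x^9] = 1·2 + 1·2 = 4.

4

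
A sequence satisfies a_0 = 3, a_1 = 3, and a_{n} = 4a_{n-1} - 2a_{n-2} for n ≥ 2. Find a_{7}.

2376

The ordinary generating function has denominator 1 - 4x + 2x^2.
Iterating the recurrence: a_0,…,a_{7} = 3, 3, 6, 18, 60, 204, 696, 2376.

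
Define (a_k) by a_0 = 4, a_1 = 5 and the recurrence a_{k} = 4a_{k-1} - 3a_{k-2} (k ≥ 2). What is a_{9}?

The ordinary generating function has denominator 1 - 4y + 3y^2.
Iterating the recurrence: a_0,…,a_{9} = 4, 5, 8, 17, 44, 125, 368, 1097, 3284, 9845.

9845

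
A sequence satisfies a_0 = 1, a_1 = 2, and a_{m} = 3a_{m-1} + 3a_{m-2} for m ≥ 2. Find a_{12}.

The ordinary generating function has denominator 1 - 3x - 3x^2.
Iterating the recurrence: a_0,…,a_{12} = 1, 2, 9, 33, 126, 477, 1809, 6858, 26001, 98577, 373734, 1416933, 5372001.

5372001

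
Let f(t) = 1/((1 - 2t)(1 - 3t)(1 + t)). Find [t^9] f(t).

43604

Partial fractions give a closed form: a_n = (-4/3)·2^n + (9/4)·3^n + (1/12)·(-1)^n.
At n = 9: a_9 = 43604.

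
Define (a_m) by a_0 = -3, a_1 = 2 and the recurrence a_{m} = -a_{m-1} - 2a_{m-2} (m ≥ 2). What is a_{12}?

The ordinary generating function has denominator 1 + x + 2x^2.
Iterating the recurrence: a_0,…,a_{12} = -3, 2, 4, -8, 0, 16, -16, -16, 48, -16, -80, 112, 48.

48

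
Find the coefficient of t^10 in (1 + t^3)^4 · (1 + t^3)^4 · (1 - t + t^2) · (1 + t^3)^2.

(1 + t^3)^4 has coefficients 1,0,0,4,0,0,6,0,0,4,0 for degrees 0…10.
(1 + t^3)^4 has coefficients 1,0,0,4,0,0,6,0,0,4,0 for degrees 0…10.
Multiplying by (1 - t + t^2) gives running coefficients 1,-1,1,4,-4,4,6,-6,6,4,-4 for degrees 0…10.
Finally multiplying by (1 + t^3)^2, the product of all factors after the first has coefficients 1,-1,1,6,-6,6,15,-15,15,20,-20 for degrees 0…10.
[t^10] = 1·(-20) + 4·(-15) + 6·(-6) + 4·(-1) = -120.

-120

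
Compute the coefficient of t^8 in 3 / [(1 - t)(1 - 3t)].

29523

Partial fractions give a closed form: a_n = (-3/2)·1^n + (9/2)·3^n.
At n = 8: a_8 = 29523.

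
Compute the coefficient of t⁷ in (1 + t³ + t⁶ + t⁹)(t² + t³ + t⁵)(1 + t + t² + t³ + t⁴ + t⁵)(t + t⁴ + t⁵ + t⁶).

(1 + t³ + t⁶ + t⁹) has coefficients 1,0,0,1,0,0,1,0 for degrees 0…7.
(t² + t³ + t⁵) has coefficients 0,0,1,1,0,1,0,0 for degrees 0…7.
Multiplying by (1 + t + t² + t³ + t⁴ + t⁵) gives running coefficients 0,0,1,2,2,3,3,3 for degrees 0…7.
Finally multiplying by (t + t⁴ + t⁵ + t⁶), the product of all factors after the first has coefficients 0,0,0,1,2,2,4,6 for degrees 0…7.
[t⁷] = 1·6 + 1·2 + 1·0 = 8.

8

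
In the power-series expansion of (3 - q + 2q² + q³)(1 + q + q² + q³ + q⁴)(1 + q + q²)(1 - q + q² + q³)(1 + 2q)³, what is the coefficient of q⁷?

(3 - q + 2q² + q³) has coefficients 3,-1,2,1 for degrees 0…3.
(1 + q + q² + q³ + q⁴) has coefficients 1,1,1,1,1,0,0,0 for degrees 0…7.
Multiplying by (1 + q + q²) gives running coefficients 1,2,3,3,3,2,1,0 for degrees 0…7.
Multiplying by (1 - q + q² + q³) gives running coefficients 1,1,2,3,5,5,5,4 for degrees 0…7.
Finally multiplying by (1 + 2q)³, the product of all factors after the first has coefficients 1,7,20,35,55,87,119,134 for degrees 0…7.
[q⁷] = 3·134 − 1·119 + 2·87 + 1·55 = 512.

512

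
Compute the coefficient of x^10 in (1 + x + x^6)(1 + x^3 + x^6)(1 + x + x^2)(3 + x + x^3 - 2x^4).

(1 + x + x^6) has coefficients 1,1,0,0,0,0,1 for degrees 0…6.
(1 + x^3 + x^6) has coefficients 1,0,0,1,0,0,1,0,0,0,0 for degrees 0…10.
Multiplying by (1 + x + x^2) gives running coefficients 1,1,1,1,1,1,1,1,1,0,0 for degrees 0…10.
Finally multiplying by (3 + x + x^3 - 2x^4), the product of all factors after the first has coefficients 3,4,4,5,3,3,3,3,3,0,-1 for degrees 0…10.
[x^10] = 1·(-1) + 1·0 + 1·3 = 2.

2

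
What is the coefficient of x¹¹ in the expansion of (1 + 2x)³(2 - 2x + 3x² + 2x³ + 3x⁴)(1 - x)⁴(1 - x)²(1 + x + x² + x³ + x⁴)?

(1 + 2x)³ has coefficients 1,6,12,8 for degrees 0…3.
(2 - 2x + 3x² + 2x³ + 3x⁴) has coefficients 2,-2,3,2,3,0,0,0,0,0,0,0 for degrees 0…11.
Multiplying by (1 - x)⁴ gives running coefficients 2,-10,23,-30,23,-14,13,-10,3,0,0,0 for degrees 0…11.
Multiplying by (1 - x)² gives running coefficients 2,-14,45,-86,106,-90,64,-50,36,-16,3,0 for degrees 0…11.
Finally multiplying by (1 + x + x² + x³ + x⁴), the product of all factors after the first has coefficients 2,-12,33,-53,53,-39,39,-56,66,-56,37,-27 for degrees 0…11.
[x¹¹] = 1·(-27) + 6·37 + 12·(-56) + 8·66 = 51.

51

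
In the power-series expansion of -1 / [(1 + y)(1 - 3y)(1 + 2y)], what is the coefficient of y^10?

-27391

Partial fractions give a closed form: a_n = (1/4)·(-1)^n + (-9/20)·3^n + (-4/5)·(-2)^n.
At n = 10: a_10 = -27391.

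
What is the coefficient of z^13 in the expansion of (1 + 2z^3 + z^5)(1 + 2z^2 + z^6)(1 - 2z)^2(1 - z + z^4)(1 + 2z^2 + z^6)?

(1 + 2z^3 + z^5) has coefficients 1,0,0,2,0,1 for degrees 0…5.
(1 + 2z^2 + z^6) has coefficients 1,0,2,0,0,0,1,0,0,0,0,0,0,0 for degrees 0…13.
Multiplying by (1 - 2z)^2 gives running coefficients 1,-4,6,-8,8,0,1,-4,4,0,0,0,0,0 for degrees 0…13.
Multiplying by (1 - z + z^4) gives running coefficients 1,-5,10,-14,17,-12,7,-13,16,-4,1,-4,4,0 for degrees 0…13.
Finally multiplying by (1 + 2z^2 + z^6), the product of all factors after the first has coefficients 1,-5,12,-24,37,-40,42,-42,40,-44,50,-24,13,-21 for degrees 0…13.
[z^13] = 1·(-21) + 2·50 + 1·40 = 119.

119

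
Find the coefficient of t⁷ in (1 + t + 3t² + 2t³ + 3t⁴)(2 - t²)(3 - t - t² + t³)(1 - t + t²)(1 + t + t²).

(1 + t + 3t² + 2t³ + 3t⁴) has coefficients 1,1,3,2,3 for degrees 0…4.
(2 - t²) has coefficients 2,0,-1,0,0,0,0,0 for degrees 0…7.
Multiplying by (3 - t - t² + t³) gives running coefficients 6,-2,-5,3,1,-1,0,0 for degrees 0…7.
Multiplying by (1 - t + t²) gives running coefficients 6,-8,3,6,-7,1,2,-1 for degrees 0…7.
Finally multiplying by (1 + t + t²), the product of all factors after the first has coefficients 6,-2,1,1,2,0,-4,2 for degrees 0…7.
[t⁷] = 1·2 + 1·(-4) + 3·0 + 2·2 + 3·1 = 5.

5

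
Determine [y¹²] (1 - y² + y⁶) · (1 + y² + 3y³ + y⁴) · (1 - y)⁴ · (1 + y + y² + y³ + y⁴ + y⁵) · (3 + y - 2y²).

-27

(1 - y² + y⁶) has coefficients 1,0,-1,0,0,0,1 for degrees 0…6.
(1 + y² + 3y³ + y⁴) has coefficients 1,0,1,3,1,0,0,0,0,0,0,0,0 for degrees 0…12.
Multiplying by (1 - y)⁴ gives running coefficients 1,-4,7,-5,-4,10,-5,-1,1,0,0,0,0 for degrees 0…12.
Multiplying by (1 + y + y² + y³ + y⁴ + y⁵) gives running coefficients 1,-3,4,-1,-5,5,-1,2,-4,1,5,-5,0 for degrees 0…12.
Finally multiplying by (3 + y - 2y²), the product of all factors after the first has coefficients 3,-8,7,7,-24,12,12,-5,-8,-5,24,-12,-15 for degrees 0…12.
[y¹²] = 1·(-15) − 1·24 + 1·12 = -27.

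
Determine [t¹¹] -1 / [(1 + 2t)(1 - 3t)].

Partial fractions give a closed form: a_n = (-2/5)·(-2)^n + (-3/5)·3^n.
At n = 11: a_11 = -105469.

-105469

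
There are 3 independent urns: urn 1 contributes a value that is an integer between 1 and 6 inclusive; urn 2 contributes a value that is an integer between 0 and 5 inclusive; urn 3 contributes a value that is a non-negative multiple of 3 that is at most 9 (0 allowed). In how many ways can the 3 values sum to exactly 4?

The generating function for the choices is (q + q² + q³ + q⁴ + q⁵ + q⁶)·(1 + q + q² + q³ + q⁴ + q⁵)·(1 + q³ + q⁶ + q⁹); the count is [q⁴].
(q + q² + q³ + q⁴ + q⁵ + q⁶) has coefficients 0,1,1,1,1 for degrees 0…4.
(1 + q + q² + q³ + q⁴ + q⁵) has coefficients 1,1,1,1,1 for degrees 0…4.
Finally multiplying by (1 + q³ + q⁶ + q⁹), the product of all factors after the first has coefficients 1,1,1,2,2 for degrees 0…4.
[q⁴] = 1·2 + 1·1 + 1·1 + 1·1 = 5.

5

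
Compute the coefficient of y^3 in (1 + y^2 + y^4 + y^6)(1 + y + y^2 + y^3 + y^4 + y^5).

(1 + y^2 + y^4 + y^6) has coefficients 1,0,1,0 for degrees 0…3.
(1 + y + y^2 + y^3 + y^4 + y^5) has coefficients 1,1,1,1 for degrees 0…3.
[y^3] = 1·1 + 1·1 = 2.

2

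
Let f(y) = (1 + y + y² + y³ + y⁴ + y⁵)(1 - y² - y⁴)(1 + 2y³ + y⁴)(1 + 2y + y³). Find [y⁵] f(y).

(1 + y + y² + y³ + y⁴ + y⁵) has coefficients 1,1,1,1,1,1 for degrees 0…5.
(1 - y² - y⁴) has coefficients 1,0,-1,0,-1,0 for degrees 0…5.
Multiplying by (1 + 2y³ + y⁴) gives running coefficients 1,0,-1,2,0,-2 for degrees 0…5.
Finally multiplying by (1 + 2y + y³), the product of all factors after the first has coefficients 1,2,-1,1,4,-3 for degrees 0…5.
[y⁵] = 1·(-3) + 1·4 + 1·1 + 1·(-1) + 1·2 + 1·1 = 4.

4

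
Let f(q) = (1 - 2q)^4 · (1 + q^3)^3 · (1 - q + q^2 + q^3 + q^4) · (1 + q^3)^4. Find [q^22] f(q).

110

(1 - 2q)^4 has coefficients 1,-8,24,-32,16 for degrees 0…4.
(1 + q^3)^3 has coefficients 1,0,0,3,0,0,3,0,0,1,0,0,0,0,0,0,0,0,0,0,0,0,0 for degrees 0…22.
Multiplying by (1 - q + q^2 + q^3 + q^4) gives running coefficients 1,-1,1,4,-2,3,6,0,3,4,2,1,1,1,0,0,0,0,0,0,0,0,0 for degrees 0…22.
Finally multiplying by (1 + q^3)^4, the product of all factors after the first has coefficients 1,-1,1,8,-6,7,28,-14,21,56,-14,35,70,0,35,56,14,21,28,14,7,8,6 for degrees 0…22.
[q^22] = 1·6 − 8·8 + 24·7 − 32·14 + 16·28 = 110.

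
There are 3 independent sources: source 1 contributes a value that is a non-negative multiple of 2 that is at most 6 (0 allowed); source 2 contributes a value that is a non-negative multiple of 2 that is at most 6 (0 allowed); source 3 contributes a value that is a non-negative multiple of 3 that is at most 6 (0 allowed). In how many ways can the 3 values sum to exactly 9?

The generating function for the choices is (1 + q² + q⁴ + q⁶)·(1 + q² + q⁴ + q⁶)·(1 + q³ + q⁶); the count is [q⁹].
(1 + q² + q⁴ + q⁶) has coefficients 1,0,1,0,1,0,1 for degrees 0…6.
(1 + q² + q⁴ + q⁶) has coefficients 1,0,1,0,1,0,1,0,0,0 for degrees 0…9.
Finally multiplying by (1 + q³ + q⁶), the product of all factors after the first has coefficients 1,0,1,1,1,1,2,1,1,1 for degrees 0…9.
[q⁹] = 1·1 + 1·1 + 1·1 + 1·1 = 4.

4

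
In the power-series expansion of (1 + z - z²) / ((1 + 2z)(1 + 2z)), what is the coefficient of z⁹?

The denominator gives the recurrence a_n = −4a_(n−1) − 4a_(n−2) for n ≥ 3; the numerator fixes a_0 = 1, a_1 = -3, a_2 = 7.
Iterating: 1, -3, 7, -16, 36, -80, 176, -384, 832, -1792, so a_9 = -1792.

-1792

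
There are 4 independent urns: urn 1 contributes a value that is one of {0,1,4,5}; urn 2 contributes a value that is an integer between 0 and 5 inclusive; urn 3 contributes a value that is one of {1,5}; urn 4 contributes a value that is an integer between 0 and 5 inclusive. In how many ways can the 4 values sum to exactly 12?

The generating function for the choices is (1 + z + z^4 + z^5)·(1 + z + z^2 + z^3 + z^4 + z^5)·(z + z^5)·(1 + z + z^2 + z^3 + z^4 + z^5); the count is [z^12].
(1 + z + z^4 + z^5) has coefficients 1,1,0,0,1,1 for degrees 0…5.
(1 + z + z^2 + z^3 + z^4 + z^5) has coefficients 1,1,1,1,1,1,0,0,0,0,0,0,0 for degrees 0…12.
Multiplying by (z + z^5) gives running coefficients 0,1,1,1,1,2,2,1,1,1,1,0,0 for degrees 0…12.
Finally multiplying by (1 + z + z^2 + z^3 + z^4 + z^5), the product of all factors after the first has coefficients 0,1,2,3,4,6,8,8,8,8,8,6,4 for degrees 0…12.
[z^12] = 1·4 + 1·6 + 1·8 + 1·8 = 26.

26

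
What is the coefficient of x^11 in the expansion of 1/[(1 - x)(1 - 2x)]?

4095

Partial fractions give a closed form: a_n = (-1)·1^n + (2)·2^n.
At n = 11: a_11 = 4095.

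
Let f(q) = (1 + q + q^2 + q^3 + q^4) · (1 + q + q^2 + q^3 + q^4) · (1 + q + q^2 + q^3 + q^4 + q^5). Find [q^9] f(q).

(1 + q + q^2 + q^3 + q^4) has coefficients 1,1,1,1,1 for degrees 0…4.
(1 + q + q^2 + q^3 + q^4) has coefficients 1,1,1,1,1,0,0,0,0,0 for degrees 0…9.
Finally multiplying by (1 + q + q^2 + q^3 + q^4 + q^5), the product of all factors after the first has coefficients 1,2,3,4,5,5,4,3,2,1 for degrees 0…9.
[q^9] = 1·1 + 1·2 + 1·3 + 1·4 + 1·5 = 15.

15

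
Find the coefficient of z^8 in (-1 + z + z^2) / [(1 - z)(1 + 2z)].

The denominator gives the recurrence a_n = −a_(n−1) + 2a_(n−2) for n ≥ 3; the numerator fixes a_0 = -1, a_1 = 2, a_2 = -3.
Iterating: -1, 2, -3, 7, -13, 27, -53, 107, -213, so a_8 = -213.

-213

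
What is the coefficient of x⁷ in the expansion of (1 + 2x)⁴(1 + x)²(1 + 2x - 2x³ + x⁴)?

(1 + 2x)⁴ has coefficients 1,8,24,32,16 for degrees 0…4.
(1 + x)² has coefficients 1,2,1,0,0,0,0,0 for degrees 0…7.
Finally multiplying by (1 + 2x - 2x³ + x⁴), the product of all factors after the first has coefficients 1,4,5,0,-3,0,1,0 for degrees 0…7.
[x⁷] = 1·0 + 8·1 + 24·0 + 32·(-3) + 16·0 = -88.

-88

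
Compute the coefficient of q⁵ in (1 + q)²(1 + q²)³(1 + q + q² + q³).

22

(1 + q)² has coefficients 1,2,1 for degrees 0…2.
(1 + q²)³ has coefficients 1,0,3,0,3,0 for degrees 0…5.
Finally multiplying by (1 + q + q² + q³), the product of all factors after the first has coefficients 1,1,4,4,6,6 for degrees 0…5.
[q⁵] = 1·6 + 2·6 + 1·4 = 22.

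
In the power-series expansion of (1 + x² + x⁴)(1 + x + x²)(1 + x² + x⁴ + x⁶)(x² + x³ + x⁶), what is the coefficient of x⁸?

12

(1 + x² + x⁴) has coefficients 1,0,1,0,1 for degrees 0…4.
(1 + x + x²) has coefficients 1,1,1,0,0,0,0,0,0 for degrees 0…8.
Multiplying by (1 + x² + x⁴ + x⁶) gives running coefficients 1,1,2,1,2,1,2,1,1 for degrees 0…8.
Finally multiplying by (x² + x³ + x⁶), the product of all factors after the first has coefficients 0,0,1,2,3,3,4,4,5 for degrees 0…8.
[x⁸] = 1·5 + 1·4 + 1·3 = 12.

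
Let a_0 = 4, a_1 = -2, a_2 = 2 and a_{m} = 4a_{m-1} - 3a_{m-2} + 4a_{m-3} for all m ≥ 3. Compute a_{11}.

The ordinary generating function has denominator 1 - 4t + 3t^2 - 4t^3.
Iterating the recurrence: a_0,…,a_{11} = 4, -2, 2, 30, 106, 342, 1170, 4078, 14170, 49126, 170306, 590526.

590526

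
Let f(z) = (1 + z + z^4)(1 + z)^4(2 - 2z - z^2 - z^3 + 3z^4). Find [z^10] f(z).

13

(1 + z + z^4) has coefficients 1,1,0,0,1 for degrees 0…4.
(1 + z)^4 has coefficients 1,4,6,4,1,0,0,0,0,0,0 for degrees 0…10.
Finally multiplying by (2 - 2z - z^2 - z^3 + 3z^4), the product of all factors after the first has coefficients 2,6,3,-9,-13,0,13,11,3,0,0 for degrees 0…10.
[z^10] = 1·0 + 1·0 + 1·13 = 13.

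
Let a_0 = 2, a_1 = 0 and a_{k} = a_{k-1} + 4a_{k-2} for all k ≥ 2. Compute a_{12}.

60712

The ordinary generating function has denominator 1 - q - 4q^2.
Iterating the recurrence: a_0,…,a_{12} = 2, 0, 8, 8, 40, 72, 232, 520, 1448, 3528, 9320, 23432, 60712.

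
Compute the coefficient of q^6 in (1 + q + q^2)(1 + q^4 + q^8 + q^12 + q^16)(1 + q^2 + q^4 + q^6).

(1 + q + q^2) has coefficients 1,1,1 for degrees 0…2.
(1 + q^4 + q^8 + q^12 + q^16) has coefficients 1,0,0,0,1,0,0 for degrees 0…6.
Finally multiplying by (1 + q^2 + q^4 + q^6), the product of all factors after the first has coefficients 1,0,1,0,2,0,2 for degrees 0…6.
[q^6] = 1·2 + 1·0 + 1·2 = 4.

4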